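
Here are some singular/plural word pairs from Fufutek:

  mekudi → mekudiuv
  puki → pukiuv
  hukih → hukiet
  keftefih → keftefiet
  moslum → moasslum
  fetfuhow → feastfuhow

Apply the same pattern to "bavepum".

mekudi and hukih both have last vowel 'i' yet inflect differently (mekudiuv, hukiet), so the last vowel is not what conditions the rule; the final letter is.
"bavepum" ends in -m. The one such stem in the data (moslum → moasslum) inserts -as- after the first vowel (as does fetfuhow), so the same rule applies.
The other patterns: stems ending in -i add -uv; stems ending in -h drop the final letter and add -et.
So bavepum → baasvepum.

baasvepum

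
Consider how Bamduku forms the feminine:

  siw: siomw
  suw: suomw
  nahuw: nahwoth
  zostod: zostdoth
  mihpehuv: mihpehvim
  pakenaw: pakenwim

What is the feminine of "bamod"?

bamdoth

"bamod" has 2 vowels. The stems with 2 vowels (nahuw → nahwoth, zostod → zostdoth) delete the last vowel and add -oth.
The other patterns: stems with 1 vowel insert -om- after the first vowel; stems with 3 vowels delete the last vowel and add -im.
So bamod → bamdoth.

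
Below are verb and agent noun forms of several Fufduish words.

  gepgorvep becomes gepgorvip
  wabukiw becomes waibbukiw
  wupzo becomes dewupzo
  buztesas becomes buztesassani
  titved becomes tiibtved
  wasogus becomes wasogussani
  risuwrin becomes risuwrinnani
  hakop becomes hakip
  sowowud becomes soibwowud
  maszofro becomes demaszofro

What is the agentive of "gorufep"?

"gorufep" ends in -p. The stems ending in -p (gepgorvep → gepgorvip, hakop → hakip) change the last vowel to 'i'.
So gorufep → gorufip.

gorufip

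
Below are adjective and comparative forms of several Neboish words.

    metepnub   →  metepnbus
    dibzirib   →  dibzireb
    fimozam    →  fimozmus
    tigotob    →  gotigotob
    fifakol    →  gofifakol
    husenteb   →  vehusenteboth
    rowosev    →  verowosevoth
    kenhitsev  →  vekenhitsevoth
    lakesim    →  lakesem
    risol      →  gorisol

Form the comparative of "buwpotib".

buwpoteb

tigotob and dibzirib both end in -b yet inflect differently (gotigotob, dibzireb), so the final letter is not what conditions the rule; the last vowel is.
"buwpotib" has last vowel 'i'. The stems whose last vowel is 'i' (dibzirib → dibzireb, lakesim → lakesem) change the last vowel to 'e'.
The other patterns: stems whose last vowel is 'o' add the prefix go-; stems whose last vowel is 'e' add ve- … -oth around the stem; stems whose last vowel is 'a' or 'u' delete the last vowel and add -us.
So buwpotib → buwpoteb.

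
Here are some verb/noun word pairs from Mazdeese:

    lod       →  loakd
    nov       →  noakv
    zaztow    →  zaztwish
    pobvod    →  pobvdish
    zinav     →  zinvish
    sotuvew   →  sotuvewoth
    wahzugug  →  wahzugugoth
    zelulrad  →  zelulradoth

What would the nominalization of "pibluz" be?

lod and pobvod both end in -d yet inflect differently (loakd, pobvdish), so the final letter is not what conditions the rule; the number of vowels is.
"pibluz" has 2 vowels. The stems with 2 vowels (zaztow → zaztwish, pobvod → pobvdish, zinav → zinvish) delete the last vowel and add -ish.
The other patterns: stems with 1 vowel insert -ak- after the first vowel; stems with 3 vowels add -oth.
So pibluz → piblzish.

piblzish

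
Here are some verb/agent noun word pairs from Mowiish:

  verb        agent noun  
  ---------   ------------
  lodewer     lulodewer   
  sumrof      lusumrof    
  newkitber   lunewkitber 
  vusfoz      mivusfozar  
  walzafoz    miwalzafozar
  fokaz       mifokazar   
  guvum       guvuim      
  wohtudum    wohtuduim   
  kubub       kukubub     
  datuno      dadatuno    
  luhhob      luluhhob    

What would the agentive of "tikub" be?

"tikub" ends in -b. The stems ending in -b (kubub → kukubub, luhhob → luluhhob) repeat the first consonant+vowel as a prefix.
So tikub → titikub.

titikub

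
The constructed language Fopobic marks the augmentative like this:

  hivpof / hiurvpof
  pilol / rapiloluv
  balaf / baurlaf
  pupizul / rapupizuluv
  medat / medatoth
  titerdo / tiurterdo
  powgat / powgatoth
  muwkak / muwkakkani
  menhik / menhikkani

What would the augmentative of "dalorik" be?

dalorikkani

"dalorik" ends in -k. The stems ending in -k (muwkak → muwkakkani, menhik → menhikkani) double the final consonant and add -ani.
The other patterns: stems ending in -l add ra- … -uv around the stem; stems ending in -t add -oth; stems ending in -f or -o insert -ur- after the first vowel.
So dalorik → dalorikkani.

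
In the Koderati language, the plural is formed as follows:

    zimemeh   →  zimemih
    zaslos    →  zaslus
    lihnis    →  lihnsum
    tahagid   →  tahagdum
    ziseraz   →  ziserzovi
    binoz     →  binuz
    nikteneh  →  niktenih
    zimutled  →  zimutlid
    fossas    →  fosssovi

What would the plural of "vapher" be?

"vapher" has last vowel 'e'. The stems whose last vowel is 'e' (nikteneh → niktenih, zimutled → zimutlid, zimemeh → zimemih) change the last vowel to 'i'.
So vapher → vaphir.

vaphir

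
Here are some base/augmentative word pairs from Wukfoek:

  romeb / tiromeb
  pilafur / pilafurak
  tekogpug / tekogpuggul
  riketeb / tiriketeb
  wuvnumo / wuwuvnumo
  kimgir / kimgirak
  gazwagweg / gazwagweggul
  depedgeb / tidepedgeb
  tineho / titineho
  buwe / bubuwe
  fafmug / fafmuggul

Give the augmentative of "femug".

gazwagweg and buwe both have last vowel 'e' yet inflect differently (gazwagweggul, bubuwe), so the last vowel is not what conditions the rule; the final letter is.
"femug" ends in -g. The stems ending in -g (gazwagweg → gazwagweggul, fafmug → fafmuggul, tekogpug → tekogpuggul) double the final consonant and add -ul.
The other patterns: stems ending in -e or -o repeat the first consonant+vowel as a prefix; stems ending in -b add the prefix ti-; stems ending in -r add -ak.
So femug → femuggul.

femuggul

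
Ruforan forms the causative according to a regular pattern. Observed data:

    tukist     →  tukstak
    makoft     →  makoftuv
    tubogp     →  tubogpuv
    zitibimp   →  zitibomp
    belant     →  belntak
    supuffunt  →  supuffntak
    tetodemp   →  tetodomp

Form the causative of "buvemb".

belant and makoft both end in -t yet inflect differently (belntak, makoftuv), so the final letter is not what conditions the rule; the second-to-last letter is.
"buvemb" has second-to-last letter 'm'. The stems whose second-to-last letter is 'm' (tetodemp → tetodomp, zitibimp → zitibomp) change the last vowel to 'o'.
The other patterns: stems whose second-to-last letter is 'n' or 's' delete the last vowel and add -ak; stems whose second-to-last letter is 'f' or 'g' add -uv.
So buvemb → buvomb.

buvomb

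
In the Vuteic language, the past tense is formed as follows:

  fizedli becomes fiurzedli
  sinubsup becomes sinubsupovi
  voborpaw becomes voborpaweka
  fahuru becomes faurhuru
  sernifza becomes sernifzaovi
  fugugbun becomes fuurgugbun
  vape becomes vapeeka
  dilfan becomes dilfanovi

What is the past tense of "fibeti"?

fugugbun and dilfan both end in -n yet inflect differently (fuurgugbun, dilfanovi), so the final letter is not what conditions the rule; the first letter is.
"fibeti" begins with f-. The stems beginning with f- (fizedli → fiurzedli, fugugbun → fuurgugbun, fahuru → faurhuru) insert -ur- after the first vowel.
The other patterns: stems beginning with v- add -eka; stems beginning with d- or s- add -ovi.
So fibeti → fiurbeti.

fiurbeti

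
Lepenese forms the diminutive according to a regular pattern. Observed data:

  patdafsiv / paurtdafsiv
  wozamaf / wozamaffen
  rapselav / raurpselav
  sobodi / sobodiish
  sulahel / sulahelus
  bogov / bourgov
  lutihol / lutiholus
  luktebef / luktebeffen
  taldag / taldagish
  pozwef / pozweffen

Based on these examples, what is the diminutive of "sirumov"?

lutihol and bogov both have last vowel 'o' yet inflect differently (lutiholus, bourgov), so the last vowel is not what conditions the rule; the final letter is.
"sirumov" ends in -v. The stems ending in -v (bogov → bourgov, rapselav → raurpselav, patdafsiv → paurtdafsiv) insert -ur- after the first vowel.
The other patterns: stems ending in -l add -us; stems ending in -f double the final consonant and add -en; stems ending in -g or -i add -ish.
So sirumov → siurrumov.

siurrumov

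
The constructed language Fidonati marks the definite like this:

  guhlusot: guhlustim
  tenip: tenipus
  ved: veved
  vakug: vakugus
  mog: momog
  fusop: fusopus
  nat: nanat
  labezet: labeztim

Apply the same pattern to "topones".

toponsim

"topones" has 3 vowels. The stems with 3 vowels (guhlusot → guhlustim, labezet → labeztim) delete the last vowel and add -im.
So topones → toponsim.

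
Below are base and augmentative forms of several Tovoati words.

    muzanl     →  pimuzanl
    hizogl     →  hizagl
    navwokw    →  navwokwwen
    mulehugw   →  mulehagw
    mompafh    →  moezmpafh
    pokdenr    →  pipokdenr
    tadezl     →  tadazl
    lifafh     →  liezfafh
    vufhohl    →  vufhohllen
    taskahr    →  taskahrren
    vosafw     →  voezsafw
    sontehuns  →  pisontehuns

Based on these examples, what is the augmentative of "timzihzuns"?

pitimzihzuns

"timzihzuns" has second-to-last letter 'n'. The stems whose second-to-last letter is 'n' (muzanl → pimuzanl, pokdenr → pipokdenr, sontehuns → pisontehuns) add the prefix pi-.
So timzihzuns → pitimzihzuns.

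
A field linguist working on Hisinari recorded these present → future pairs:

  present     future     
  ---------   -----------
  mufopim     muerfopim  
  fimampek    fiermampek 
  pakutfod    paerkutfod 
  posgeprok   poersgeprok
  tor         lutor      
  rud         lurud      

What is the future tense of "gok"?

pakutfod and rud both end in -d yet inflect differently (paerkutfod, lurud), so the final letter is not what conditions the rule; the number of vowels is.
"gok" has 1 vowel. The stems with 1 vowel (tor → lutor, rud → lurud) add the prefix lu-.
The other pattern: stems with 3 vowels insert -er- after the first vowel.
So gok → lugok.

lugok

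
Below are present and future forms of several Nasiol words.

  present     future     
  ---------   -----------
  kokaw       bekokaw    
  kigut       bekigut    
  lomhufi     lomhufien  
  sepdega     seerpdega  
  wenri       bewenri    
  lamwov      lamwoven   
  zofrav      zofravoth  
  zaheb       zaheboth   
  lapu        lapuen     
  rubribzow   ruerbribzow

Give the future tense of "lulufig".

lulufigen

wenri and lomhufi both end in -i yet inflect differently (bewenri, lomhufien), so the final letter is not what conditions the rule; the first letter is.
"lulufig" begins with l-. The stems beginning with l- (lapu → lapuen, lomhufi → lomhufien, lamwov → lamwoven) add -en.
So lulufig → lulufigen.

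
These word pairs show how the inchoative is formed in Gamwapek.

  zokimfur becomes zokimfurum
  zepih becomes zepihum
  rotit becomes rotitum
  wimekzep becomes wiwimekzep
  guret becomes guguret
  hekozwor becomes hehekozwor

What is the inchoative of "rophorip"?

rophoripum

rotit and guret both end in -t yet inflect differently (rotitum, guguret), so the final letter is not what conditions the rule; the last vowel is.
"rophorip" has last vowel 'i'. The stems whose last vowel is 'i' (zepih → zepihum, rotit → rotitum) add -um.
So rophorip → rophoripum.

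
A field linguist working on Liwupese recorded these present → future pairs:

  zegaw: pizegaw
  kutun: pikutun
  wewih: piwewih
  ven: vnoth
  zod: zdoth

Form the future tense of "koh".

kutun and ven both end in -n yet inflect differently (pikutun, vnoth), so the final letter is not what conditions the rule; the number of vowels is.
"koh" has 1 vowel. The stems with 1 vowel (ven → vnoth, zod → zdoth) delete the last vowel and add -oth.
So koh → khoth.

khoth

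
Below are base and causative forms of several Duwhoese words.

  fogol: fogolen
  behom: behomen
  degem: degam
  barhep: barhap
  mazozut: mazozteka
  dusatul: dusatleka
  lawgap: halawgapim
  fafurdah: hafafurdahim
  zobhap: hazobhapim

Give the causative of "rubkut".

behom and degem both end in -m yet inflect differently (behomen, degam), so the final letter is not what conditions the rule; the last vowel is.
"rubkut" has last vowel 'u'. The stems whose last vowel is 'u' (mazozut → mazozteka, dusatul → dusatleka) delete the last vowel and add -eka.
So rubkut → rubkteka.

rubkteka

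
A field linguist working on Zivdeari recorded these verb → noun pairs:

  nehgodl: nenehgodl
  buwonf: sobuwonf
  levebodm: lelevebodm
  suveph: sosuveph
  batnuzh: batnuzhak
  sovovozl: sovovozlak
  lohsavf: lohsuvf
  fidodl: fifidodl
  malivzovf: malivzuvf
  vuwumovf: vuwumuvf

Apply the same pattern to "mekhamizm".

"mekhamizm" has second-to-last letter 'z'. The stems whose second-to-last letter is 'z' (batnuzh → batnuzhak, sovovozl → sovovozlak) add -ak.
The other patterns: stems whose second-to-last letter is 'v' change the last vowel to 'u'; stems whose second-to-last letter is 'd' repeat the first consonant+vowel as a prefix; stems whose second-to-last letter is 'n' or 'p' add the prefix so-.
So mekhamizm → mekhamizmak.

mekhamizmak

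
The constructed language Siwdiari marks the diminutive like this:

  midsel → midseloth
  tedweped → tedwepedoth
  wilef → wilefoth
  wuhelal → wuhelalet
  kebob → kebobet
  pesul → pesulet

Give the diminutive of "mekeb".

midsel and wuhelal both end in -l yet inflect differently (midseloth, wuhelalet), so the final letter is not what conditions the rule; the last vowel is.
"mekeb" has last vowel 'e'. The stems whose last vowel is 'e' (midsel → midseloth, tedweped → tedwepedoth, wilef → wilefoth) add -oth.
The other pattern: stems whose last vowel is 'a', 'o' or 'u' add -et.
So mekeb → mekeboth.

mekeboth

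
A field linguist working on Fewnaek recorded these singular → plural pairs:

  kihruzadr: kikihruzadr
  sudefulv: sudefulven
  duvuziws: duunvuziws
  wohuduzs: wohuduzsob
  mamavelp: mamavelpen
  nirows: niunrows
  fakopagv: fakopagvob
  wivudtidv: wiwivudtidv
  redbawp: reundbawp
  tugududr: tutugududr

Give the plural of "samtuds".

sasamtuds

sudefulv and wivudtidv both end in -v yet inflect differently (sudefulven, wiwivudtidv), so the final letter is not what conditions the rule; the second-to-last letter is.
"samtuds" has second-to-last letter 'd'. The stems whose second-to-last letter is 'd' (wivudtidv → wiwivudtidv, kihruzadr → kikihruzadr, tugududr → tutugududr) repeat the first consonant+vowel as a prefix.
The other patterns: stems whose second-to-last letter is 'l' add -en; stems whose second-to-last letter is 'w' insert -un- after the first vowel; stems whose second-to-last letter is 'g' or 'z' add -ob.
So samtuds → sasamtuds.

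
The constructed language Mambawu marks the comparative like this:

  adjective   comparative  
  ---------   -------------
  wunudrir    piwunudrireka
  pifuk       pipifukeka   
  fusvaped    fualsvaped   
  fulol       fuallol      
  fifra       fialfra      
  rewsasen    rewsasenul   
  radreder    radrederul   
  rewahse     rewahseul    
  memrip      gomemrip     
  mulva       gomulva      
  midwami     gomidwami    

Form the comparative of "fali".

"fali" begins with f-. The stems beginning with f- (fusvaped → fualsvaped, fulol → fuallol, fifra → fialfra) insert -al- after the first vowel.
The other patterns: stems beginning with p- or w- add pi- … -eka around the stem; stems beginning with r- add -ul; stems beginning with m- add the prefix go-.
So fali → faalli.

faalli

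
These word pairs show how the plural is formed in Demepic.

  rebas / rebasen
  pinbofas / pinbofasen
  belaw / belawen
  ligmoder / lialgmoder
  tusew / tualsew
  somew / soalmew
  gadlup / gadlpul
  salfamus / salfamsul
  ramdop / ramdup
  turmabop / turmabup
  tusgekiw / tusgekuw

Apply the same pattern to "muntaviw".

belaw and tusew both end in -w yet inflect differently (belawen, tualsew), so the final letter is not what conditions the rule; the last vowel is.
"muntaviw" has last vowel 'i'. The one such stem in the data (tusgekiw → tusgekuw) changes the last vowel to 'u' (as do ramdop, turmabop), so the same rule applies.
The other patterns: stems whose last vowel is 'a' add -en; stems whose last vowel is 'e' insert -al- after the first vowel; stems whose last vowel is 'u' delete the last vowel and add -ul.
So muntaviw → muntavuw.

muntavuw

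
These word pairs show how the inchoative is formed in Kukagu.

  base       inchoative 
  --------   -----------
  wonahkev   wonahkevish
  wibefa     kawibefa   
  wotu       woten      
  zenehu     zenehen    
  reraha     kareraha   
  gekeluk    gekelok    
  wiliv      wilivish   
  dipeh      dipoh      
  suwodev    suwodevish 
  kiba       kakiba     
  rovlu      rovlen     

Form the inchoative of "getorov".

getorovish

rovlu and gekeluk both have last vowel 'u' yet inflect differently (rovlen, gekelok), so the last vowel is not what conditions the rule; the final letter is.
"getorov" ends in -v. The stems ending in -v (suwodev → suwodevish, wonahkev → wonahkevish, wiliv → wilivish) add -ish.
The other patterns: stems ending in -a add the prefix ka-; stems ending in -u drop the final letter and add -en; stems ending in -h or -k change the last vowel to 'o'.
So getorov → getorovish.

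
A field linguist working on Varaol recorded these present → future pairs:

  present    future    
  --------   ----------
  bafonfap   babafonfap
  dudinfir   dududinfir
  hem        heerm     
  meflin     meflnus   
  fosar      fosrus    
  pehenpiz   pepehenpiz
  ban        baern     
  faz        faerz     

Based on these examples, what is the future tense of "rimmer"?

ban and meflin both end in -n yet inflect differently (baern, meflnus), so the final letter is not what conditions the rule; the number of vowels is.
"rimmer" has 2 vowels. The stems with 2 vowels (meflin → meflnus, fosar → fosrus) delete the last vowel and add -us.
The other patterns: stems with 1 vowel insert -er- after the first vowel; stems with 3 vowels repeat the first consonant+vowel as a prefix.
So rimmer → rimmrus.

rimmrus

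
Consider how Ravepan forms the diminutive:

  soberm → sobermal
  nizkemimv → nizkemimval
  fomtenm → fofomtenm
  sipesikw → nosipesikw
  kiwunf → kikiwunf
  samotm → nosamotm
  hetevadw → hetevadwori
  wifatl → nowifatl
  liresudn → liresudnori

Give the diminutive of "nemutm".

nonemutm

fomtenm and soberm both end in -m yet inflect differently (fofomtenm, sobermal), so the final letter is not what conditions the rule; the second-to-last letter is.
"nemutm" has second-to-last letter 't'. The stems whose second-to-last letter is 't' (samotm → nosamotm, wifatl → nowifatl) add the prefix no-.
The other patterns: stems whose second-to-last letter is 'n' repeat the first consonant+vowel as a prefix; stems whose second-to-last letter is 'm' or 'r' add -al; stems whose second-to-last letter is 'd' add -ori.
So nemutm → nonemutm.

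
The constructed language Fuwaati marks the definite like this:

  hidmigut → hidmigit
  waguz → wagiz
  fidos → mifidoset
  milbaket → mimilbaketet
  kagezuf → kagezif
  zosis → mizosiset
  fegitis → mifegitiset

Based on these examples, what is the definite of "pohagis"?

mipohagiset

"pohagis" has last vowel 'i'. The stems whose last vowel is 'i' (fegitis → mifegitiset, zosis → mizosiset) add mi- … -et around the stem.
The other pattern: stems whose last vowel is 'u' change the last vowel to 'i'.
So pohagis → mipohagiset.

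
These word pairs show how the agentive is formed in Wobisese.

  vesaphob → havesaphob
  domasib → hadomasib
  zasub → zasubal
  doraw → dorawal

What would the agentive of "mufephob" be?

hamufephob

vesaphob and zasub both end in -b yet inflect differently (havesaphob, zasubal), so the final letter is not what conditions the rule; the number of vowels is.
"mufephob" has 3 vowels. The stems with 3 vowels (vesaphob → havesaphob, domasib → hadomasib) add the prefix ha-.
So mufephob → hamufephob.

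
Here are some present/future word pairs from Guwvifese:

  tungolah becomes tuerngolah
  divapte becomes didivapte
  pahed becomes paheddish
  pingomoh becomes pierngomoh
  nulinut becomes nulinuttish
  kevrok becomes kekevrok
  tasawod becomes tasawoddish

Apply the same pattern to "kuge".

pingomoh and tasawod both have last vowel 'o' yet inflect differently (pierngomoh, tasawoddish), so the last vowel is not what conditions the rule; the final letter is.
"kuge" ends in -e. The one such stem in the data (divapte → didivapte) repeats the first consonant+vowel as a prefix (as does kevrok), so the same rule applies.
So kuge → kukuge.

kukuge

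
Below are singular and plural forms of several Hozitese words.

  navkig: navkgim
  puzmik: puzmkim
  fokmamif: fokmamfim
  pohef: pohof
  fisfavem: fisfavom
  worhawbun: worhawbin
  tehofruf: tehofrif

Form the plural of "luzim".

"luzim" has last vowel 'i'. The stems whose last vowel is 'i' (navkig → navkgim, puzmik → puzmkim, fokmamif → fokmamfim) delete the last vowel and add -im.
So luzim → luzmim.

luzmim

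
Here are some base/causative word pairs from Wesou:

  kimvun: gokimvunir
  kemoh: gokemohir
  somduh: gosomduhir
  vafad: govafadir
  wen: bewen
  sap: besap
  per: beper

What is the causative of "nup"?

kimvun and wen both end in -n yet inflect differently (gokimvunir, bewen), so the final letter is not what conditions the rule; the number of vowels is.
"nup" has 1 vowel. The stems with 1 vowel (wen → bewen, sap → besap, per → beper) add the prefix be-.
The other pattern: stems with 2 vowels add go- … -ir around the stem.
So nup → benup.

benup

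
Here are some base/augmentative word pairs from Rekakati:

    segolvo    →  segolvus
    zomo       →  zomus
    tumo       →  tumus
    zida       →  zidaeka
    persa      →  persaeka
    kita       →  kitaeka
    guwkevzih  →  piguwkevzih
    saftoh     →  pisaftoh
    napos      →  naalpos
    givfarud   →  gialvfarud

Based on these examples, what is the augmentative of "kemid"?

kealmid

"kemid" ends in -d. The one such stem in the data (givfarud → gialvfarud) inserts -al- after the first vowel (as does napos), so the same rule applies.
The other patterns: stems ending in -o drop the final letter and add -us; stems ending in -a add -eka; stems ending in -h add the prefix pi-.
So kemid → kealmid.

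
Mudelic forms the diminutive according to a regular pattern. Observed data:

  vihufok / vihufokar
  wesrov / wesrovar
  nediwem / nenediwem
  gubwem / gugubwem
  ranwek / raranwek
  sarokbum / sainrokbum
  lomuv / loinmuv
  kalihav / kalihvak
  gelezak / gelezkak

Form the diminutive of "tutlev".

"tutlev" has last vowel 'e'. The stems whose last vowel is 'e' (nediwem → nenediwem, gubwem → gugubwem, ranwek → raranwek) repeat the first consonant+vowel as a prefix.
The other patterns: stems whose last vowel is 'o' add -ar; stems whose last vowel is 'u' insert -in- after the first vowel; stems whose last vowel is 'a' delete the last vowel and add -ak.
So tutlev → tututlev.

tututlev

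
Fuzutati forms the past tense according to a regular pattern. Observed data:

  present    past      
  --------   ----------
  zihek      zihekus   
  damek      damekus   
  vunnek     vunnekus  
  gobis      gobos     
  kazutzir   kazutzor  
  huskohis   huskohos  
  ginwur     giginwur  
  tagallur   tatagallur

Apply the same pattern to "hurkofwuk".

kazutzir and ginwur both end in -r yet inflect differently (kazutzor, giginwur), so the final letter is not what conditions the rule; the last vowel is.
"hurkofwuk" has last vowel 'u'. The stems whose last vowel is 'u' (ginwur → giginwur, tagallur → tatagallur) repeat the first consonant+vowel as a prefix.
The other patterns: stems whose last vowel is 'e' add -us; stems whose last vowel is 'i' change the last vowel to 'o'.
So hurkofwuk → huhurkofwuk.

huhurkofwuk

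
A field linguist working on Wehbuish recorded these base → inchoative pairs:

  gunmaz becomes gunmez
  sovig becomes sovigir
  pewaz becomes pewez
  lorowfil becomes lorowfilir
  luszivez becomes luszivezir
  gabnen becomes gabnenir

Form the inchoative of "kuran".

kuren

luszivez and pewaz both end in -z yet inflect differently (luszivezir, pewez), so the final letter is not what conditions the rule; the last vowel is.
"kuran" has last vowel 'a'. The stems whose last vowel is 'a' (pewaz → pewez, gunmaz → gunmez) change the last vowel to 'e'.
So kuran → kuren.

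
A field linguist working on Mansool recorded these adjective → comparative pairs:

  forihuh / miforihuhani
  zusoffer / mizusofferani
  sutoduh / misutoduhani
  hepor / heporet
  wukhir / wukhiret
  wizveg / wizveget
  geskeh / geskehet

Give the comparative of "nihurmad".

"nihurmad" has 3 vowels. The stems with 3 vowels (sutoduh → misutoduhani, zusoffer → mizusofferani, forihuh → miforihuhani) add mi- … -ani around the stem.
The other pattern: stems with 2 vowels add -et.
So nihurmad → minihurmadani.

minihurmadani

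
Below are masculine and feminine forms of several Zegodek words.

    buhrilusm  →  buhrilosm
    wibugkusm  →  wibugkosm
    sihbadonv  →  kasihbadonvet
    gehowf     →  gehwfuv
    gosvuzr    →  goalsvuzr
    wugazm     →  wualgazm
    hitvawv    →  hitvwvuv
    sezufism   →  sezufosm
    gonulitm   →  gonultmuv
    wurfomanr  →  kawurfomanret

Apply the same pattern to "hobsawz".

wugazm and buhrilusm both end in -m yet inflect differently (wualgazm, buhrilosm), so the final letter is not what conditions the rule; the second-to-last letter is.
"hobsawz" has second-to-last letter 'w'. The stems whose second-to-last letter is 'w' (gehowf → gehwfuv, hitvawv → hitvwvuv) delete the last vowel and add -uv.
So hobsawz → hobswzuv.

hobswzuv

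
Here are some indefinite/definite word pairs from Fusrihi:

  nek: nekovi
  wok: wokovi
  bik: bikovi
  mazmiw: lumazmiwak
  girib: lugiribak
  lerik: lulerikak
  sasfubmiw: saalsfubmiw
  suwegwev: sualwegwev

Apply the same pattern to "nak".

nakovi

nek and lerik both end in -k yet inflect differently (nekovi, lulerikak), so the final letter is not what conditions the rule; the number of vowels is.
"nak" has 1 vowel. The stems with 1 vowel (nek → nekovi, wok → wokovi, bik → bikovi) add -ovi.
The other patterns: stems with 2 vowels add lu- … -ak around the stem; stems with 3 vowels insert -al- after the first vowel.
So nak → nakovi.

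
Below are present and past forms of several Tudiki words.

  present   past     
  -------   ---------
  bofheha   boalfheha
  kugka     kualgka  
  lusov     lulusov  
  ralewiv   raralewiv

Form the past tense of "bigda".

bialgda

kugka and lusov both have 2 vowels yet inflect differently (kualgka, lulusov), so the number of vowels is not what conditions the rule; the final letter is.
"bigda" ends in -a. The stems ending in -a (bofheha → boalfheha, kugka → kualgka) insert -al- after the first vowel.
The other pattern: stems ending in -v repeat the first consonant+vowel as a prefix.
So bigda → bialgda.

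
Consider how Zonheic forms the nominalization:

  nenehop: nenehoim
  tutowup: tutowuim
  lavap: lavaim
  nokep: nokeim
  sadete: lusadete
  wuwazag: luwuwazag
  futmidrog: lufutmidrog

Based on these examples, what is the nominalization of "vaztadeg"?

luvaztadeg

nenehop and futmidrog both have last vowel 'o' yet inflect differently (nenehoim, lufutmidrog), so the last vowel is not what conditions the rule; the final letter is.
"vaztadeg" ends in -g. The stems ending in -g (futmidrog → lufutmidrog, wuwazag → luwuwazag) add the prefix lu-.
So vaztadeg → luvaztadeg.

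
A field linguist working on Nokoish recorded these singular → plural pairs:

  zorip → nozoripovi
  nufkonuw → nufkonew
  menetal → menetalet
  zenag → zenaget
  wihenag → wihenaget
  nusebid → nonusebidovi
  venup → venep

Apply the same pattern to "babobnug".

venup and zorip both end in -p yet inflect differently (venep, nozoripovi), so the final letter is not what conditions the rule; the last vowel is.
"babobnug" has last vowel 'u'. The stems whose last vowel is 'u' (nufkonuw → nufkonew, venup → venep) change the last vowel to 'e'.
The other patterns: stems whose last vowel is 'a' add -et; stems whose last vowel is 'i' add no- … -ovi around the stem.
So babobnug → babobneg.

babobneg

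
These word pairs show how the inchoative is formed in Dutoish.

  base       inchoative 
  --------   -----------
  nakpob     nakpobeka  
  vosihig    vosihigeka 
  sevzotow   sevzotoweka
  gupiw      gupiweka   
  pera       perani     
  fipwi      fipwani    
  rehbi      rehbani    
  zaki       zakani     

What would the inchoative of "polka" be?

polkani

vosihig and fipwi both have last vowel 'i' yet inflect differently (vosihigeka, fipwani), so the last vowel is not what conditions the rule; whether the stem ends in a vowel or a consonant is.
"polka" ends in a vowel. The stems ending in a vowel (pera → perani, fipwi → fipwani, rehbi → rehbani) drop the final letter and add -ani.
The other pattern: stems ending in a consonant add -eka.
So polka → polkani.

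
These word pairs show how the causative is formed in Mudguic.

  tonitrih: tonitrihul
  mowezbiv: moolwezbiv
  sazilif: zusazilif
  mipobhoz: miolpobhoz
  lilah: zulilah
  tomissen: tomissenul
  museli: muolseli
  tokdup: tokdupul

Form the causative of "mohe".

moolhe

"mohe" begins with m-. The stems beginning with m- (mipobhoz → miolpobhoz, museli → muolseli, mowezbiv → moolwezbiv) insert -ol- after the first vowel.
So mohe → moolhe.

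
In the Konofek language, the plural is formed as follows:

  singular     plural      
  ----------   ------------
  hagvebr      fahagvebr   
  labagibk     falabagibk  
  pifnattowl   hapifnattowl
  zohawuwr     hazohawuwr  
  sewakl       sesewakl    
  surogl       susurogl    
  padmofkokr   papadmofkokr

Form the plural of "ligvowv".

haligvowv

"ligvowv" has second-to-last letter 'w'. The stems whose second-to-last letter is 'w' (pifnattowl → hapifnattowl, zohawuwr → hazohawuwr) add the prefix ha-.
The other patterns: stems whose second-to-last letter is 'b' add the prefix fa-; stems whose second-to-last letter is 'g' or 'k' repeat the first consonant+vowel as a prefix.
So ligvowv → haligvowv.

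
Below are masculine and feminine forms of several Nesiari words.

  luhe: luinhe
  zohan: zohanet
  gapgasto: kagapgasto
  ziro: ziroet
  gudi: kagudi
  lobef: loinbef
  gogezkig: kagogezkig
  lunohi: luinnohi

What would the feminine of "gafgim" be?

kagafgim

gudi and lunohi both end in -i yet inflect differently (kagudi, luinnohi), so the final letter is not what conditions the rule; the first letter is.
"gafgim" begins with g-. The stems beginning with g- (gogezkig → kagogezkig, gudi → kagudi, gapgasto → kagapgasto) add the prefix ka-.
The other patterns: stems beginning with l- insert -in- after the first vowel; stems beginning with z- add -et.
So gafgim → kagafgim.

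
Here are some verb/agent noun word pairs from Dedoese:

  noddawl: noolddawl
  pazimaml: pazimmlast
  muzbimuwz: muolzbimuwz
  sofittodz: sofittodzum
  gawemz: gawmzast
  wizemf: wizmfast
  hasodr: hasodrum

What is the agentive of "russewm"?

muzbimuwz and gawemz both end in -z yet inflect differently (muolzbimuwz, gawmzast), so the final letter is not what conditions the rule; the second-to-last letter is.
"russewm" has second-to-last letter 'w'. The stems whose second-to-last letter is 'w' (muzbimuwz → muolzbimuwz, noddawl → noolddawl) insert -ol- after the first vowel.
The other patterns: stems whose second-to-last letter is 'm' delete the last vowel and add -ast; stems whose second-to-last letter is 'd' add -um.
So russewm → ruolssewm.

ruolssewm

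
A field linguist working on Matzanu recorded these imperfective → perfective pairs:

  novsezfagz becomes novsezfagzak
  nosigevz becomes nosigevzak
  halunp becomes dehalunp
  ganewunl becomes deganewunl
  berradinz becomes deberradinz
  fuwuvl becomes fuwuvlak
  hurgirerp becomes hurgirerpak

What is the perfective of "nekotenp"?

"nekotenp" has second-to-last letter 'n'. The stems whose second-to-last letter is 'n' (berradinz → deberradinz, ganewunl → deganewunl, halunp → dehalunp) add the prefix de-.
The other pattern: stems whose second-to-last letter is 'g', 'r' or 'v' add -ak.
So nekotenp → denekotenp.

denekotenp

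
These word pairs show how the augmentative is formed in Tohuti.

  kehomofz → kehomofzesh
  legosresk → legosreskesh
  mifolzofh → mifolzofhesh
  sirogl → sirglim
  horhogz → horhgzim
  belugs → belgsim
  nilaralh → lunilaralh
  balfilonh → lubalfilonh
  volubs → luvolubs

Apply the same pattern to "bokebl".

kehomofz and horhogz both end in -z yet inflect differently (kehomofzesh, horhgzim), so the final letter is not what conditions the rule; the second-to-last letter is.
"bokebl" has second-to-last letter 'b'. The one such stem in the data (volubs → luvolubs) adds the prefix lu-, so the same rule applies.
The other patterns: stems whose second-to-last letter is 'f' or 's' add -esh; stems whose second-to-last letter is 'g' delete the last vowel and add -im.
So bokebl → lubokebl.

lubokebl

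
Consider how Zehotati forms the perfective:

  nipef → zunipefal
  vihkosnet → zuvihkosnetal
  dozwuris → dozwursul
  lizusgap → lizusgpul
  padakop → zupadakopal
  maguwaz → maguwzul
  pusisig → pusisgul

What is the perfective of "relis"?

lizusgap and padakop both end in -p yet inflect differently (lizusgpul, zupadakopal), so the final letter is not what conditions the rule; the last vowel is.
"relis" has last vowel 'i'. The stems whose last vowel is 'i' (dozwuris → dozwursul, pusisig → pusisgul) delete the last vowel and add -ul.
The other pattern: stems whose last vowel is 'e' or 'o' add zu- … -al around the stem.
So relis → relsul.

relsul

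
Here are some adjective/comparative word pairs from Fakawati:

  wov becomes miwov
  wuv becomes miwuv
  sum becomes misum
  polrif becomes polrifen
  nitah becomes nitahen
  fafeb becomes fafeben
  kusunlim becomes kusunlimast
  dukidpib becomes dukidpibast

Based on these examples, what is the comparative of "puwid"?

puwiden

"puwid" has 2 vowels. The stems with 2 vowels (polrif → polrifen, nitah → nitahen, fafeb → fafeben) add -en.
So puwid → puwiden.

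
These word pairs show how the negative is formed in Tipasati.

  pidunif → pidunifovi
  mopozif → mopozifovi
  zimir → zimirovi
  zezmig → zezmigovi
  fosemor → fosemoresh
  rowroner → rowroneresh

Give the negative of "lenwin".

lenwinovi

zimir and fosemor both end in -r yet inflect differently (zimirovi, fosemoresh), so the final letter is not what conditions the rule; the last vowel is.
"lenwin" has last vowel 'i'. The stems whose last vowel is 'i' (zimir → zimirovi, zezmig → zezmigovi, pidunif → pidunifovi) add -ovi.
The other pattern: stems whose last vowel is 'e' or 'o' add -esh.
So lenwin → lenwinovi.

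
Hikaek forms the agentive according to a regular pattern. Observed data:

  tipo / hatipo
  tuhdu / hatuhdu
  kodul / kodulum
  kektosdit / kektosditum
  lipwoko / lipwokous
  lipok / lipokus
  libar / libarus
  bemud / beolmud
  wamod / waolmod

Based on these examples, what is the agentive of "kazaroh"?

tipo and lipwoko both end in -o yet inflect differently (hatipo, lipwokous), so the final letter is not what conditions the rule; the first letter is.
"kazaroh" begins with k-. The stems beginning with k- (kodul → kodulum, kektosdit → kektosditum) add -um.
So kazaroh → kazarohum.

kazarohum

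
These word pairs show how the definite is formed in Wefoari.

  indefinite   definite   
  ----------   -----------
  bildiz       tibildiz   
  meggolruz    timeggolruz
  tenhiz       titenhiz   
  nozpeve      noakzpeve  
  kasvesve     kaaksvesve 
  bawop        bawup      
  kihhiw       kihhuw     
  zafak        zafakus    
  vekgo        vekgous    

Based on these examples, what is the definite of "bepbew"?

bildiz and kihhiw both have last vowel 'i' yet inflect differently (tibildiz, kihhuw), so the last vowel is not what conditions the rule; the final letter is.
"bepbew" ends in -w. The one such stem in the data (kihhiw → kihhuw) changes the last vowel to 'u' (as does bawop), so the same rule applies.
So bepbew → bepbuw.

bepbuw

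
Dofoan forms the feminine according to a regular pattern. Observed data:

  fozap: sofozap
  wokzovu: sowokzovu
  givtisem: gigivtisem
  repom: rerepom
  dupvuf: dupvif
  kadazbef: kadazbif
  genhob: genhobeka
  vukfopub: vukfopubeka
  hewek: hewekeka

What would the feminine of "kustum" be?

kukustum

wokzovu and dupvuf both have last vowel 'u' yet inflect differently (sowokzovu, dupvif), so the last vowel is not what conditions the rule; the final letter is.
"kustum" ends in -m. The stems ending in -m (givtisem → gigivtisem, repom → rerepom) repeat the first consonant+vowel as a prefix.
The other patterns: stems ending in -p or -u add the prefix so-; stems ending in -f change the last vowel to 'i'; stems ending in -b or -k add -eka.
So kustum → kukustum.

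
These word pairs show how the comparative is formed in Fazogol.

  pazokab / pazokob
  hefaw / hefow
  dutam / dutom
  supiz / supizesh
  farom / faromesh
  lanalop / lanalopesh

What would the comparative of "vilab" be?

vilob

dutam and farom both end in -m yet inflect differently (dutom, faromesh), so the final letter is not what conditions the rule; the last vowel is.
"vilab" has last vowel 'a'. The stems whose last vowel is 'a' (dutam → dutom, hefaw → hefow, pazokab → pazokob) change the last vowel to 'o'.
So vilab → vilob.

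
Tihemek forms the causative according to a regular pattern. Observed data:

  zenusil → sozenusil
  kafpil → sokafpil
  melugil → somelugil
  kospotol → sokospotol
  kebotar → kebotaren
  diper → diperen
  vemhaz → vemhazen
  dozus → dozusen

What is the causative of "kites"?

"kites" ends in -s. The one such stem in the data (dozus → dozusen) adds -en, so the same rule applies.
So kites → kitesen.

kitesen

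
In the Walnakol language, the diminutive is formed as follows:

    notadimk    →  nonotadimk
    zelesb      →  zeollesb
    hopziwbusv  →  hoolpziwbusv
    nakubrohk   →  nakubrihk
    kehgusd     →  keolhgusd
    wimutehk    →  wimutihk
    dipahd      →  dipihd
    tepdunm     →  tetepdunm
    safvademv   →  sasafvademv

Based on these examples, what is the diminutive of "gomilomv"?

gogomilomv

dipahd and kehgusd both end in -d yet inflect differently (dipihd, keolhgusd), so the final letter is not what conditions the rule; the second-to-last letter is.
"gomilomv" has second-to-last letter 'm'. The stems whose second-to-last letter is 'm' (safvademv → sasafvademv, notadimk → nonotadimk) repeat the first consonant+vowel as a prefix.
So gomilomv → gogomilomv.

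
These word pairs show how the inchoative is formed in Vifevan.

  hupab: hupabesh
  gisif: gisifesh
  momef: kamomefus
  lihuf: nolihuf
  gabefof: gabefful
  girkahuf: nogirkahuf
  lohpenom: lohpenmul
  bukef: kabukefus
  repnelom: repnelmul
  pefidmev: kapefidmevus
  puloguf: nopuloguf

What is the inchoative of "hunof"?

bukef and gisif both end in -f yet inflect differently (kabukefus, gisifesh), so the final letter is not what conditions the rule; the last vowel is.
"hunof" has last vowel 'o'. The stems whose last vowel is 'o' (gabefof → gabefful, repnelom → repnelmul, lohpenom → lohpenmul) delete the last vowel and add -ul.
The other patterns: stems whose last vowel is 'e' add ka- … -us around the stem; stems whose last vowel is 'a' or 'i' add -esh; stems whose last vowel is 'u' add the prefix no-.
So hunof → hunful.

hunful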